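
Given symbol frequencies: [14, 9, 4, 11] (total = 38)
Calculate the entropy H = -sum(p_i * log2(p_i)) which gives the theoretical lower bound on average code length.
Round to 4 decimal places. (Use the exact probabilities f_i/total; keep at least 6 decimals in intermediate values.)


Per-symbol terms -p_i * log2(p_i) with p_i = f_i/38:
  p = 14/38 = 0.368421: log2(p) = -1.440573, -p*log2(p) = 0.530737
  p = 9/38 = 0.236842: log2(p) = -2.078003, -p*log2(p) = 0.492158
  p = 4/38 = 0.105263: log2(p) = -3.247928, -p*log2(p) = 0.341887
  p = 11/38 = 0.289474: log2(p) = -1.788496, -p*log2(p) = 0.517722
H = 0.530737 + 0.492158 + 0.341887 + 0.517722 = 1.882504

H = 1.8825 bits/symbol


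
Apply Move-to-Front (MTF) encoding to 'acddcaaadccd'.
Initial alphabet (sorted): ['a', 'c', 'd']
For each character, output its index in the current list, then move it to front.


MTF encoding:
'a': index 0 in ['a', 'c', 'd'] -> ['a', 'c', 'd']
'c': index 1 in ['a', 'c', 'd'] -> ['c', 'a', 'd']
'd': index 2 in ['c', 'a', 'd'] -> ['d', 'c', 'a']
'd': index 0 in ['d', 'c', 'a'] -> ['d', 'c', 'a']
'c': index 1 in ['d', 'c', 'a'] -> ['c', 'd', 'a']
'a': index 2 in ['c', 'd', 'a'] -> ['a', 'c', 'd']
'a': index 0 in ['a', 'c', 'd'] -> ['a', 'c', 'd']
'a': index 0 in ['a', 'c', 'd'] -> ['a', 'c', 'd']
'd': index 2 in ['a', 'c', 'd'] -> ['d', 'a', 'c']
'c': index 2 in ['d', 'a', 'c'] -> ['c', 'd', 'a']
'c': index 0 in ['c', 'd', 'a'] -> ['c', 'd', 'a']
'd': index 1 in ['c', 'd', 'a'] -> ['d', 'c', 'a']


Output: [0, 1, 2, 0, 1, 2, 0, 0, 2, 2, 0, 1]


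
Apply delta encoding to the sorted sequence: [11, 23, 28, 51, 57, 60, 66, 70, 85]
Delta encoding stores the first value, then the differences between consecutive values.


First value: 11
Deltas:
  23 - 11 = 12
  28 - 23 = 5
  51 - 28 = 23
  57 - 51 = 6
  60 - 57 = 3
  66 - 60 = 6
  70 - 66 = 4
  85 - 70 = 15


Delta encoded: [11, 12, 5, 23, 6, 3, 6, 4, 15]


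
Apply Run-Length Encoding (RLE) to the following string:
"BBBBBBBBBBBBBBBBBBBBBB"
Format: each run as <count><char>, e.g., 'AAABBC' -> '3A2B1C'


Scanning runs left to right:
  i=0: run of 'B' x 22 -> '22B'

RLE = 22B


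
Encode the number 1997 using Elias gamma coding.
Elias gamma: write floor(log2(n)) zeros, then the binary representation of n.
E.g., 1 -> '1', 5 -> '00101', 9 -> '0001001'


num_bits = floor(log2(1997)) + 1 = 11
leading_zeros = num_bits - 1 = 10
binary(1997) = 11111001101

Elias gamma(1997) = '0000000000' + '11111001101' = 000000000011111001101 (21 bits)


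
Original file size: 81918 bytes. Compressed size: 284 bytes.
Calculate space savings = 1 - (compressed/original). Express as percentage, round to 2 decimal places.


ratio = compressed/original = 284/81918 = 0.003467
savings = 1 - ratio = 1 - 0.003467 = 0.996533
as a percentage: 0.996533 * 100 = 99.65%

Space savings = 1 - 284/81918 = 99.65%


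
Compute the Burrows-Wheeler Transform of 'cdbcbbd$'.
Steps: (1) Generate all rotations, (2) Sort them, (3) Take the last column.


Rotations (sorted):
  0: $cdbcbbd -> last char: d
  1: bbd$cdbc -> last char: c
  2: bcbbd$cd -> last char: d
  3: bd$cdbcb -> last char: b
  4: cbbd$cdb -> last char: b
  5: cdbcbbd$ -> last char: $
  6: d$cdbcbb -> last char: b
  7: dbcbbd$c -> last char: c


BWT = dcdbb$bc


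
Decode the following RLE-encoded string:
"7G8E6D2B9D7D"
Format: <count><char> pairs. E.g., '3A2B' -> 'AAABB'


Expanding each <count><char> pair:
  7G -> 'GGGGGGG'
  8E -> 'EEEEEEEE'
  6D -> 'DDDDDD'
  2B -> 'BB'
  9D -> 'DDDDDDDDD'
  7D -> 'DDDDDDD'

Decoded = GGGGGGGEEEEEEEEDDDDDDBBDDDDDDDDDDDDDDDD


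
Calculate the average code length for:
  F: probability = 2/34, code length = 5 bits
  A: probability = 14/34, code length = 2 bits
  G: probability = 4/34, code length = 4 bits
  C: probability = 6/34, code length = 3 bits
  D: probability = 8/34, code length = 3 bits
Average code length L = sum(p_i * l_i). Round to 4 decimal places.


Weighted contributions p_i * l_i:
  F: (2/34) * 5 = 10/34
  A: (14/34) * 2 = 28/34
  G: (4/34) * 4 = 16/34
  C: (6/34) * 3 = 18/34
  D: (8/34) * 3 = 24/34
Sum = (10 + 28 + 16 + 18 + 24)/34 = 96/34

L = 96/34 = 2.8235 bits/symbol


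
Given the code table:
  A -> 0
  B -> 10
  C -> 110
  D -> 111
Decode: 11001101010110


Decoding:
110 -> C
0 -> A
110 -> C
10 -> B
10 -> B
110 -> C


Result: CACBBC


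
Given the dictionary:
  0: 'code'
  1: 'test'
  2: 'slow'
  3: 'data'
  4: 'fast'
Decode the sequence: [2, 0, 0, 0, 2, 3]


Look up each index in the dictionary:
  2 -> 'slow'
  0 -> 'code'
  0 -> 'code'
  0 -> 'code'
  2 -> 'slow'
  3 -> 'data'

Decoded: "slow code code code slow data"


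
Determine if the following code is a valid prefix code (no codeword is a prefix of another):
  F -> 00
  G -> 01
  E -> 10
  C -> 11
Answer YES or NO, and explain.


Checking each pair (does one codeword prefix another?):
  F='00' vs G='01': no prefix
  F='00' vs E='10': no prefix
  F='00' vs C='11': no prefix
  G='01' vs F='00': no prefix
  G='01' vs E='10': no prefix
  G='01' vs C='11': no prefix
  E='10' vs F='00': no prefix
  E='10' vs G='01': no prefix
  E='10' vs C='11': no prefix
  C='11' vs F='00': no prefix
  C='11' vs G='01': no prefix
  C='11' vs E='10': no prefix
No violation found over all pairs.

YES -- this is a valid prefix code. No codeword is a prefix of any other codeword.


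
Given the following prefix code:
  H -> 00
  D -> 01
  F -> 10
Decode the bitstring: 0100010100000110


Decoding step by step:
Bits 01 -> D
Bits 00 -> H
Bits 01 -> D
Bits 01 -> D
Bits 00 -> H
Bits 00 -> H
Bits 01 -> D
Bits 10 -> F


Decoded message: DHDDHHDF


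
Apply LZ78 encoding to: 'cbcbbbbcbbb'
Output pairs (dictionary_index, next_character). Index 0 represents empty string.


LZ78 encoding steps:
Dictionary: {0: ''}
Step 1: w='' (idx 0), next='c' -> output (0, 'c'), add 'c' as idx 1
Step 2: w='' (idx 0), next='b' -> output (0, 'b'), add 'b' as idx 2
Step 3: w='c' (idx 1), next='b' -> output (1, 'b'), add 'cb' as idx 3
Step 4: w='b' (idx 2), next='b' -> output (2, 'b'), add 'bb' as idx 4
Step 5: w='b' (idx 2), next='c' -> output (2, 'c'), add 'bc' as idx 5
Step 6: w='bb' (idx 4), next='b' -> output (4, 'b'), add 'bbb' as idx 6


Encoded: [(0, 'c'), (0, 'b'), (1, 'b'), (2, 'b'), (2, 'c'), (4, 'b')]


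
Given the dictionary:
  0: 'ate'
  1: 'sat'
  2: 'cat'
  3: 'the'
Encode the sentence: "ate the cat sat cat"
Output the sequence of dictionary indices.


Look up each word in the dictionary:
  'ate' -> 0
  'the' -> 3
  'cat' -> 2
  'sat' -> 1
  'cat' -> 2

Encoded: [0, 3, 2, 1, 2]


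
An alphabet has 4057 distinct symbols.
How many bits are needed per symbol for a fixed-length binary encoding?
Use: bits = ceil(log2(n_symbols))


log2(4057) = 11.9862
Bracket: 2^11 = 2048 < 4057 <= 2^12 = 4096
So ceil(log2(4057)) = 12

bits = ceil(log2(4057)) = ceil(11.9862) = 12 bits


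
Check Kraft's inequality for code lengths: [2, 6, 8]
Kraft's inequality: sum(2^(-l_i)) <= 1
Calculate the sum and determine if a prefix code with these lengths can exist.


Sum = 2^(-2) + 2^(-6) + 2^(-8)
    = 0.25 + 0.015625 + 0.00390625
    = 69/256 = 0.26953125
Since 0.26953125 <= 1, Kraft's inequality IS satisfied.
A prefix code with these lengths CAN exist.

Kraft sum = 0.26953125. Satisfied.


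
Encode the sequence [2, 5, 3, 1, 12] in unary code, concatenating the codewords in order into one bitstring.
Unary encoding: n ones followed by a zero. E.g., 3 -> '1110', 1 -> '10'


Encode each number as n ones followed by a terminating 0:
  2 -> 110 (3 bits)
  5 -> 111110 (6 bits)
  3 -> 1110 (4 bits)
  1 -> 10 (2 bits)
  12 -> 1111111111110 (13 bits)
Total length = 3 + 6 + 4 + 2 + 13 = 28 bits.

Unary([2, 5, 3, 1, 12]) = 1101111101110101111111111110 (28 bits)


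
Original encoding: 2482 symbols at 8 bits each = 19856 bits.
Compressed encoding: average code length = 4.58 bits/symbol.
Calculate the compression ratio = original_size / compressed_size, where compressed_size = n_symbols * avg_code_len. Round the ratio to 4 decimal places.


original_size = n_symbols * orig_bits = 2482 * 8 = 19856 bits
compressed_size = n_symbols * avg_code_len = 2482 * 4.58 = 11367.56 bits
ratio = original_size / compressed_size = 19856 / 11367.56 = 1.7467

Compression ratio = 1.7467


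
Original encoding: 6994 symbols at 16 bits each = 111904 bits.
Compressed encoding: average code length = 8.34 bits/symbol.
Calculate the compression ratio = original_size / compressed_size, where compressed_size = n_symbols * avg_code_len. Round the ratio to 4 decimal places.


original_size = n_symbols * orig_bits = 6994 * 16 = 111904 bits
compressed_size = n_symbols * avg_code_len = 6994 * 8.34 = 58329.96 bits
ratio = original_size / compressed_size = 111904 / 58329.96 = 1.9185

Compression ratio = 1.9185


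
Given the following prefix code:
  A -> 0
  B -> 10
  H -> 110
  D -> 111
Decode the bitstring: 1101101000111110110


Decoding step by step:
Bits 110 -> H
Bits 110 -> H
Bits 10 -> B
Bits 0 -> A
Bits 0 -> A
Bits 111 -> D
Bits 110 -> H
Bits 110 -> H


Decoded message: HHBAADHH


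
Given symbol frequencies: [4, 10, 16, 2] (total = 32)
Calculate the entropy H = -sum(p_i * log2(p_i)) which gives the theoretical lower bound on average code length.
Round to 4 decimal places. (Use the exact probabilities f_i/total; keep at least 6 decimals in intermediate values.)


Per-symbol terms -p_i * log2(p_i) with p_i = f_i/32:
  p = 4/32 = 0.125000: log2(p) = -3.000000, -p*log2(p) = 0.375000
  p = 10/32 = 0.312500: log2(p) = -1.678072, -p*log2(p) = 0.524397
  p = 16/32 = 0.500000: log2(p) = -1.000000, -p*log2(p) = 0.500000
  p = 2/32 = 0.062500: log2(p) = -4.000000, -p*log2(p) = 0.250000
H = 0.375000 + 0.524397 + 0.500000 + 0.250000 = 1.649397

H = 1.6494 bits/symbol


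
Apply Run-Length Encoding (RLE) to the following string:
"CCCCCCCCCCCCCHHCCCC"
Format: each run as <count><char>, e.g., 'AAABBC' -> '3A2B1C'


Scanning runs left to right:
  i=0: run of 'C' x 13 -> '13C'
  i=13: run of 'H' x 2 -> '2H'
  i=15: run of 'C' x 4 -> '4C'

RLE = 13C2H4C


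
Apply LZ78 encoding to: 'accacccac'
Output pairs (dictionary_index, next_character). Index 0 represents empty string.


LZ78 encoding steps:
Dictionary: {0: ''}
Step 1: w='' (idx 0), next='a' -> output (0, 'a'), add 'a' as idx 1
Step 2: w='' (idx 0), next='c' -> output (0, 'c'), add 'c' as idx 2
Step 3: w='c' (idx 2), next='a' -> output (2, 'a'), add 'ca' as idx 3
Step 4: w='c' (idx 2), next='c' -> output (2, 'c'), add 'cc' as idx 4
Step 5: w='ca' (idx 3), next='c' -> output (3, 'c'), add 'cac' as idx 5


Encoded: [(0, 'a'), (0, 'c'), (2, 'a'), (2, 'c'), (3, 'c')]


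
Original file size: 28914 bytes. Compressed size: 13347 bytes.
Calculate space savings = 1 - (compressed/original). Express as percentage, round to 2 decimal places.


ratio = compressed/original = 13347/28914 = 0.46161
savings = 1 - ratio = 1 - 0.46161 = 0.53839
as a percentage: 0.53839 * 100 = 53.84%

Space savings = 1 - 13347/28914 = 53.84%


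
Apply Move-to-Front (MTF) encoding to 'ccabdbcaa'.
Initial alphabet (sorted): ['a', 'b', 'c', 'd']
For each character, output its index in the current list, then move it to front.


MTF encoding:
'c': index 2 in ['a', 'b', 'c', 'd'] -> ['c', 'a', 'b', 'd']
'c': index 0 in ['c', 'a', 'b', 'd'] -> ['c', 'a', 'b', 'd']
'a': index 1 in ['c', 'a', 'b', 'd'] -> ['a', 'c', 'b', 'd']
'b': index 2 in ['a', 'c', 'b', 'd'] -> ['b', 'a', 'c', 'd']
'd': index 3 in ['b', 'a', 'c', 'd'] -> ['d', 'b', 'a', 'c']
'b': index 1 in ['d', 'b', 'a', 'c'] -> ['b', 'd', 'a', 'c']
'c': index 3 in ['b', 'd', 'a', 'c'] -> ['c', 'b', 'd', 'a']
'a': index 3 in ['c', 'b', 'd', 'a'] -> ['a', 'c', 'b', 'd']
'a': index 0 in ['a', 'c', 'b', 'd'] -> ['a', 'c', 'b', 'd']


Output: [2, 0, 1, 2, 3, 1, 3, 3, 0]


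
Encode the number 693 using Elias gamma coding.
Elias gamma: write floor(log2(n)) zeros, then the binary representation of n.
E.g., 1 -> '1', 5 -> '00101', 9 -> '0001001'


num_bits = floor(log2(693)) + 1 = 10
leading_zeros = num_bits - 1 = 9
binary(693) = 1010110101

Elias gamma(693) = '000000000' + '1010110101' = 0000000001010110101 (19 bits)


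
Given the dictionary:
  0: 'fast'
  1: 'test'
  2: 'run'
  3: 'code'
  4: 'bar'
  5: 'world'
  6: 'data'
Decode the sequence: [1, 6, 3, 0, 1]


Look up each index in the dictionary:
  1 -> 'test'
  6 -> 'data'
  3 -> 'code'
  0 -> 'fast'
  1 -> 'test'

Decoded: "test data code fast test"


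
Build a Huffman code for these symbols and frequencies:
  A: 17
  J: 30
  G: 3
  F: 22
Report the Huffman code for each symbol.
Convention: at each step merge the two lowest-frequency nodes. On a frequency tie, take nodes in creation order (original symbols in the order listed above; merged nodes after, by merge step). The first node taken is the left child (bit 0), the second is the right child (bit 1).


Huffman tree construction:
Step 1: Merge G(3) + A(17) = 20
Step 2: Merge (G+A)(20) + F(22) = 42
Step 3: Merge J(30) + ((G+A)+F)(42) = 72
Read each symbol's code off the tree from the root (left child = 0, right child = 1).

Codes:
  A: 101 (length 3)
  J: 0 (length 1)
  G: 100 (length 3)
  F: 11 (length 2)
Average code length: 134/72 = 1.8611 bits/symbol


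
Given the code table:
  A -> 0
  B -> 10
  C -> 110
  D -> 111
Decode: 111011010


Decoding:
111 -> D
0 -> A
110 -> C
10 -> B


Result: DACB


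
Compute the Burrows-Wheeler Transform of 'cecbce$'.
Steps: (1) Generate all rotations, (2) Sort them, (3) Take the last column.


Rotations (sorted):
  0: $cecbce -> last char: e
  1: bce$cec -> last char: c
  2: cbce$ce -> last char: e
  3: ce$cecb -> last char: b
  4: cecbce$ -> last char: $
  5: e$cecbc -> last char: c
  6: ecbce$c -> last char: c


BWT = eceb$cc


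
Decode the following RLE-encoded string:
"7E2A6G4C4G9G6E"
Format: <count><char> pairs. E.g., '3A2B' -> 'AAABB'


Expanding each <count><char> pair:
  7E -> 'EEEEEEE'
  2A -> 'AA'
  6G -> 'GGGGGG'
  4C -> 'CCCC'
  4G -> 'GGGG'
  9G -> 'GGGGGGGGG'
  6E -> 'EEEEEE'

Decoded = EEEEEEEAAGGGGGGCCCCGGGGGGGGGGGGGEEEEEE


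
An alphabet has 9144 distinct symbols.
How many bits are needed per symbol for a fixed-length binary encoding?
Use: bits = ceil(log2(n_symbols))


log2(9144) = 13.1586
Bracket: 2^13 = 8192 < 9144 <= 2^14 = 16384
So ceil(log2(9144)) = 14

bits = ceil(log2(9144)) = ceil(13.1586) = 14 bits


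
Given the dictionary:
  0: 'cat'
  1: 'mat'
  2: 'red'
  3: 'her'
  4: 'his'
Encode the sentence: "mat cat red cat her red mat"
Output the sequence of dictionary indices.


Look up each word in the dictionary:
  'mat' -> 1
  'cat' -> 0
  'red' -> 2
  'cat' -> 0
  'her' -> 3
  'red' -> 2
  'mat' -> 1

Encoded: [1, 0, 2, 0, 3, 2, 1]


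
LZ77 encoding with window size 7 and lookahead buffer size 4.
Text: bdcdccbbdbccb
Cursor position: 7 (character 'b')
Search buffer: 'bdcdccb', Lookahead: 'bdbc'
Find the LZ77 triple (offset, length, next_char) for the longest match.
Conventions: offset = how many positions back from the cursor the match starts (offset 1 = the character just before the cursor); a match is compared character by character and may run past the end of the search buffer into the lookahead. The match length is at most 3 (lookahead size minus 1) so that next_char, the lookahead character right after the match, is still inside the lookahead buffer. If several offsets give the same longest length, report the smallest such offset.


Try each offset into the search buffer:
  offset=1 (pos 6, char 'b'): match length 1
  offset=2 (pos 5, char 'c'): match length 0
  offset=3 (pos 4, char 'c'): match length 0
  offset=4 (pos 3, char 'd'): match length 0
  offset=5 (pos 2, char 'c'): match length 0
  offset=6 (pos 1, char 'd'): match length 0
  offset=7 (pos 0, char 'b'): match length 2
Longest match has length 2 at offset 7.
next_char = character at position 7 + 2 = 9 -> 'b'

Best match: offset=7, length=2 (matching 'bd' starting at position 0)
LZ77 triple: (7, 2, 'b')


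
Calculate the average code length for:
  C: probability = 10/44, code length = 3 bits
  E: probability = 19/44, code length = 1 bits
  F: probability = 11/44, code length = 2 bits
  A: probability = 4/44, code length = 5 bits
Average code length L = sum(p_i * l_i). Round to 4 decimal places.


Weighted contributions p_i * l_i:
  C: (10/44) * 3 = 30/44
  E: (19/44) * 1 = 19/44
  F: (11/44) * 2 = 22/44
  A: (4/44) * 5 = 20/44
Sum = (30 + 19 + 22 + 20)/44 = 91/44

L = 91/44 = 2.0682 bits/symbol


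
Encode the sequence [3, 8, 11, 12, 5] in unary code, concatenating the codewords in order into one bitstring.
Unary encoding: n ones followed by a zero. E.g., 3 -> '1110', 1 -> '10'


Encode each number as n ones followed by a terminating 0:
  3 -> 1110 (4 bits)
  8 -> 111111110 (9 bits)
  11 -> 111111111110 (12 bits)
  12 -> 1111111111110 (13 bits)
  5 -> 111110 (6 bits)
Total length = 4 + 9 + 12 + 13 + 6 = 44 bits.

Unary([3, 8, 11, 12, 5]) = 11101111111101111111111101111111111110111110 (44 bits)


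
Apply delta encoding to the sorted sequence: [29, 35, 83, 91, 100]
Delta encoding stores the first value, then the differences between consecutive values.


First value: 29
Deltas:
  35 - 29 = 6
  83 - 35 = 48
  91 - 83 = 8
  100 - 91 = 9


Delta encoded: [29, 6, 48, 8, 9]


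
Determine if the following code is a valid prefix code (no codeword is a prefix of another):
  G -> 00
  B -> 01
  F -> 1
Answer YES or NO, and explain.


Checking each pair (does one codeword prefix another?):
  G='00' vs B='01': no prefix
  G='00' vs F='1': no prefix
  B='01' vs G='00': no prefix
  B='01' vs F='1': no prefix
  F='1' vs G='00': no prefix
  F='1' vs B='01': no prefix
No violation found over all pairs.

YES -- this is a valid prefix code. No codeword is a prefix of any other codeword.


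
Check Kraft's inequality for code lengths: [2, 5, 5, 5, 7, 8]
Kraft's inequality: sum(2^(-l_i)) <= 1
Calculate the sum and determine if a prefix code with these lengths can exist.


Sum = 2^(-2) + 2^(-5) + 2^(-5) + 2^(-5) + 2^(-7) + 2^(-8)
    = 0.25 + 0.03125 + 0.03125 + 0.03125 + 0.0078125 + 0.00390625
    = 91/256 = 0.35546875
Since 0.35546875 <= 1, Kraft's inequality IS satisfied.
A prefix code with these lengths CAN exist.

Kraft sum = 0.35546875. Satisfied.


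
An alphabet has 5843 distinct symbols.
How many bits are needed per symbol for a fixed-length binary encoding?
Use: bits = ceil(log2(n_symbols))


log2(5843) = 12.5125
Bracket: 2^12 = 4096 < 5843 <= 2^13 = 8192
So ceil(log2(5843)) = 13

bits = ceil(log2(5843)) = ceil(12.5125) = 13 bits


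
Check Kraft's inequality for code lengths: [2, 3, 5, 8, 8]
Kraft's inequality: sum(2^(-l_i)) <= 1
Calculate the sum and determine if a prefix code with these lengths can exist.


Sum = 2^(-2) + 2^(-3) + 2^(-5) + 2^(-8) + 2^(-8)
    = 0.25 + 0.125 + 0.03125 + 0.00390625 + 0.00390625
    = 106/256 = 0.4140625
Since 0.4140625 <= 1, Kraft's inequality IS satisfied.
A prefix code with these lengths CAN exist.

Kraft sum = 0.4140625. Satisfied.


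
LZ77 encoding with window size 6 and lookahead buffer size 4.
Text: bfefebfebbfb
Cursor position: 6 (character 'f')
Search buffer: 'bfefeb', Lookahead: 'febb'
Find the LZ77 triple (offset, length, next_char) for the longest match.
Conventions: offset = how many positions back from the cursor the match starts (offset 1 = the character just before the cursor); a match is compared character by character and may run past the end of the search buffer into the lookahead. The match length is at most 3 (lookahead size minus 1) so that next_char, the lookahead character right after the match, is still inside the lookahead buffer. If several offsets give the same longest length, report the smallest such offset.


Try each offset into the search buffer:
  offset=1 (pos 5, char 'b'): match length 0
  offset=2 (pos 4, char 'e'): match length 0
  offset=3 (pos 3, char 'f'): match length 3
  offset=4 (pos 2, char 'e'): match length 0
  offset=5 (pos 1, char 'f'): match length 2
  offset=6 (pos 0, char 'b'): match length 0
Longest match has length 3 at offset 3.
next_char = character at position 6 + 3 = 9 -> 'b'

Best match: offset=3, length=3 (matching 'feb' starting at position 3)
LZ77 triple: (3, 3, 'b')


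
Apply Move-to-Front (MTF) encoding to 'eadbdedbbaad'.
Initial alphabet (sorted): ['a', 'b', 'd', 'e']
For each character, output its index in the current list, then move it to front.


MTF encoding:
'e': index 3 in ['a', 'b', 'd', 'e'] -> ['e', 'a', 'b', 'd']
'a': index 1 in ['e', 'a', 'b', 'd'] -> ['a', 'e', 'b', 'd']
'd': index 3 in ['a', 'e', 'b', 'd'] -> ['d', 'a', 'e', 'b']
'b': index 3 in ['d', 'a', 'e', 'b'] -> ['b', 'd', 'a', 'e']
'd': index 1 in ['b', 'd', 'a', 'e'] -> ['d', 'b', 'a', 'e']
'e': index 3 in ['d', 'b', 'a', 'e'] -> ['e', 'd', 'b', 'a']
'd': index 1 in ['e', 'd', 'b', 'a'] -> ['d', 'e', 'b', 'a']
'b': index 2 in ['d', 'e', 'b', 'a'] -> ['b', 'd', 'e', 'a']
'b': index 0 in ['b', 'd', 'e', 'a'] -> ['b', 'd', 'e', 'a']
'a': index 3 in ['b', 'd', 'e', 'a'] -> ['a', 'b', 'd', 'e']
'a': index 0 in ['a', 'b', 'd', 'e'] -> ['a', 'b', 'd', 'e']
'd': index 2 in ['a', 'b', 'd', 'e'] -> ['d', 'a', 'b', 'e']


Output: [3, 1, 3, 3, 1, 3, 1, 2, 0, 3, 0, 2]


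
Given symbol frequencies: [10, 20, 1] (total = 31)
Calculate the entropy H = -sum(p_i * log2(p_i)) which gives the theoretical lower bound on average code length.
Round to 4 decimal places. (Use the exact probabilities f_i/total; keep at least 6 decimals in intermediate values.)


Per-symbol terms -p_i * log2(p_i) with p_i = f_i/31:
  p = 10/31 = 0.322581: log2(p) = -1.632268, -p*log2(p) = 0.526538
  p = 20/31 = 0.645161: log2(p) = -0.632268, -p*log2(p) = 0.407915
  p = 1/31 = 0.032258: log2(p) = -4.954196, -p*log2(p) = 0.159813
H = 0.526538 + 0.407915 + 0.159813 = 1.094266

H = 1.0943 bits/symbol


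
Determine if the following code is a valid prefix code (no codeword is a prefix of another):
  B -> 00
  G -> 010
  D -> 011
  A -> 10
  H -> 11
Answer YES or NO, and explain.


Checking each pair (does one codeword prefix another?):
  B='00' vs G='010': no prefix
  B='00' vs D='011': no prefix
  B='00' vs A='10': no prefix
  B='00' vs H='11': no prefix
  G='010' vs B='00': no prefix
  G='010' vs D='011': no prefix
  G='010' vs A='10': no prefix
  G='010' vs H='11': no prefix
  D='011' vs B='00': no prefix
  D='011' vs G='010': no prefix
  D='011' vs A='10': no prefix
  D='011' vs H='11': no prefix
  A='10' vs B='00': no prefix
  A='10' vs G='010': no prefix
  A='10' vs D='011': no prefix
  A='10' vs H='11': no prefix
  H='11' vs B='00': no prefix
  H='11' vs G='010': no prefix
  H='11' vs D='011': no prefix
  H='11' vs A='10': no prefix
No violation found over all pairs.

YES -- this is a valid prefix code. No codeword is a prefix of any other codeword.


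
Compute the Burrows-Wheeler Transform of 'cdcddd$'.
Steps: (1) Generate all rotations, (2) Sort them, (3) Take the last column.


Rotations (sorted):
  0: $cdcddd -> last char: d
  1: cdcddd$ -> last char: $
  2: cddd$cd -> last char: d
  3: d$cdcdd -> last char: d
  4: dcddd$c -> last char: c
  5: dd$cdcd -> last char: d
  6: ddd$cdc -> last char: c


BWT = d$ddcdc


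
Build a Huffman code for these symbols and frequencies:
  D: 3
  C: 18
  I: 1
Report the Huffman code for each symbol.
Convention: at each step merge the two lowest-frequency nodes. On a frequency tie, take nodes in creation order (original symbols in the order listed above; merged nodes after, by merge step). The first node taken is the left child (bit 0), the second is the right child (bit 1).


Huffman tree construction:
Step 1: Merge I(1) + D(3) = 4
Step 2: Merge (I+D)(4) + C(18) = 22
Read each symbol's code off the tree from the root (left child = 0, right child = 1).

Codes:
  D: 01 (length 2)
  C: 1 (length 1)
  I: 00 (length 2)
Average code length: 26/22 = 1.1818 bits/symbol


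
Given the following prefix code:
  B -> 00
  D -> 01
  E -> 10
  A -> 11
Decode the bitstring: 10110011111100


Decoding step by step:
Bits 10 -> E
Bits 11 -> A
Bits 00 -> B
Bits 11 -> A
Bits 11 -> A
Bits 11 -> A
Bits 00 -> B


Decoded message: EABAAAB


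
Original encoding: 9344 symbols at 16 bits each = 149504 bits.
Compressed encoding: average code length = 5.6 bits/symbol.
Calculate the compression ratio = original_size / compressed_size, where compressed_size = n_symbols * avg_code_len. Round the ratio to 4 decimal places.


original_size = n_symbols * orig_bits = 9344 * 16 = 149504 bits
compressed_size = n_symbols * avg_code_len = 9344 * 5.6 = 52326.4 bits
ratio = original_size / compressed_size = 149504 / 52326.4 = 2.8571

Compression ratio = 2.8571


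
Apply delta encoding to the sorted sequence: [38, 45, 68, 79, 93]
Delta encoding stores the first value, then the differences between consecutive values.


First value: 38
Deltas:
  45 - 38 = 7
  68 - 45 = 23
  79 - 68 = 11
  93 - 79 = 14


Delta encoded: [38, 7, 23, 11, 14]


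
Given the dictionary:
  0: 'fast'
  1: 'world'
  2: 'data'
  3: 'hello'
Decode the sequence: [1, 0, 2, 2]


Look up each index in the dictionary:
  1 -> 'world'
  0 -> 'fast'
  2 -> 'data'
  2 -> 'data'

Decoded: "world fast data data"


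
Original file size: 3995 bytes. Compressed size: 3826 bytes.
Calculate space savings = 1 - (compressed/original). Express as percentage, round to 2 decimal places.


ratio = compressed/original = 3826/3995 = 0.957697
savings = 1 - ratio = 1 - 0.957697 = 0.042303
as a percentage: 0.042303 * 100 = 4.23%

Space savings = 1 - 3826/3995 = 4.23%


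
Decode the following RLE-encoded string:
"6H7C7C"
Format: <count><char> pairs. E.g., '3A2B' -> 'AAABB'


Expanding each <count><char> pair:
  6H -> 'HHHHHH'
  7C -> 'CCCCCCC'
  7C -> 'CCCCCCC'

Decoded = HHHHHHCCCCCCCCCCCCCC


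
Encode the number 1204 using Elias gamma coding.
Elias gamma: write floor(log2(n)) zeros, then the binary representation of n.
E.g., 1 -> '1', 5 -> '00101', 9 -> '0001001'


num_bits = floor(log2(1204)) + 1 = 11
leading_zeros = num_bits - 1 = 10
binary(1204) = 10010110100

Elias gamma(1204) = '0000000000' + '10010110100' = 000000000010010110100 (21 bits)


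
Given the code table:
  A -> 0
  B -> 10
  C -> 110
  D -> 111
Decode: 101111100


Decoding:
10 -> B
111 -> D
110 -> C
0 -> A


Result: BDCA


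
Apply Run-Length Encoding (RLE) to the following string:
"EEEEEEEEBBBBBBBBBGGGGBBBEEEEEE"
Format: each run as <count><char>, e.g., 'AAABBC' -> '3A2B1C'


Scanning runs left to right:
  i=0: run of 'E' x 8 -> '8E'
  i=8: run of 'B' x 9 -> '9B'
  i=17: run of 'G' x 4 -> '4G'
  i=21: run of 'B' x 3 -> '3B'
  i=24: run of 'E' x 6 -> '6E'

RLE = 8E9B4G3B6E


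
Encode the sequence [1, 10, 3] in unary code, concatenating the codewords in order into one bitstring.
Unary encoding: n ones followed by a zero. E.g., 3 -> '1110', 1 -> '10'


Encode each number as n ones followed by a terminating 0:
  1 -> 10 (2 bits)
  10 -> 11111111110 (11 bits)
  3 -> 1110 (4 bits)
Total length = 2 + 11 + 4 = 17 bits.

Unary([1, 10, 3]) = 10111111111101110 (17 bits)


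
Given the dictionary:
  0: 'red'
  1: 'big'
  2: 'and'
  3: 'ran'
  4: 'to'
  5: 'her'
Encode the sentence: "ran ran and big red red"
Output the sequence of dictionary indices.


Look up each word in the dictionary:
  'ran' -> 3
  'ran' -> 3
  'and' -> 2
  'big' -> 1
  'red' -> 0
  'red' -> 0

Encoded: [3, 3, 2, 1, 0, 0]


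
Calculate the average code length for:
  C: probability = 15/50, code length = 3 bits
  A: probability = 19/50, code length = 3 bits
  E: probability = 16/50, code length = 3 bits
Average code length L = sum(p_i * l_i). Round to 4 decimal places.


Weighted contributions p_i * l_i:
  C: (15/50) * 3 = 45/50
  A: (19/50) * 3 = 57/50
  E: (16/50) * 3 = 48/50
Sum = (45 + 57 + 48)/50 = 150/50

L = 150/50 = 3.0000 bits/symbol


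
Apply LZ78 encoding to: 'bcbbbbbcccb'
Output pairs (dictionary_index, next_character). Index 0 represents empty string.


LZ78 encoding steps:
Dictionary: {0: ''}
Step 1: w='' (idx 0), next='b' -> output (0, 'b'), add 'b' as idx 1
Step 2: w='' (idx 0), next='c' -> output (0, 'c'), add 'c' as idx 2
Step 3: w='b' (idx 1), next='b' -> output (1, 'b'), add 'bb' as idx 3
Step 4: w='bb' (idx 3), next='b' -> output (3, 'b'), add 'bbb' as idx 4
Step 5: w='c' (idx 2), next='c' -> output (2, 'c'), add 'cc' as idx 5
Step 6: w='c' (idx 2), next='b' -> output (2, 'b'), add 'cb' as idx 6


Encoded: [(0, 'b'), (0, 'c'), (1, 'b'), (3, 'b'), (2, 'c'), (2, 'b')]


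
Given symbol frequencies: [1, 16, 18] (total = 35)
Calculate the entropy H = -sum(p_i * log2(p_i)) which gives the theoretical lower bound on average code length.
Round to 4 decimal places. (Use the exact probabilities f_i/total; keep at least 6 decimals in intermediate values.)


Per-symbol terms -p_i * log2(p_i) with p_i = f_i/35:
  p = 1/35 = 0.028571: log2(p) = -5.129283, -p*log2(p) = 0.146551
  p = 16/35 = 0.457143: log2(p) = -1.129283, -p*log2(p) = 0.516244
  p = 18/35 = 0.514286: log2(p) = -0.959358, -p*log2(p) = 0.493384
H = 0.146551 + 0.516244 + 0.493384 = 1.156179

H = 1.1562 bits/symbol


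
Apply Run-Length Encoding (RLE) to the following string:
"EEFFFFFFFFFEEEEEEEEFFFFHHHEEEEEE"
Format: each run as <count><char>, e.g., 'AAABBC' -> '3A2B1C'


Scanning runs left to right:
  i=0: run of 'E' x 2 -> '2E'
  i=2: run of 'F' x 9 -> '9F'
  i=11: run of 'E' x 8 -> '8E'
  i=19: run of 'F' x 4 -> '4F'
  i=23: run of 'H' x 3 -> '3H'
  i=26: run of 'E' x 6 -> '6E'

RLE = 2E9F8E4F3H6E


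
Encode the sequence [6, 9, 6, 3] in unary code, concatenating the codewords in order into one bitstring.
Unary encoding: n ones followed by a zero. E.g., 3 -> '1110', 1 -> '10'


Encode each number as n ones followed by a terminating 0:
  6 -> 1111110 (7 bits)
  9 -> 1111111110 (10 bits)
  6 -> 1111110 (7 bits)
  3 -> 1110 (4 bits)
Total length = 7 + 10 + 7 + 4 = 28 bits.

Unary([6, 9, 6, 3]) = 1111110111111111011111101110 (28 bits)


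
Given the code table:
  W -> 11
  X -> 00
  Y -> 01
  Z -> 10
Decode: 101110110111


Decoding:
10 -> Z
11 -> W
10 -> Z
11 -> W
01 -> Y
11 -> W


Result: ZWZWYW


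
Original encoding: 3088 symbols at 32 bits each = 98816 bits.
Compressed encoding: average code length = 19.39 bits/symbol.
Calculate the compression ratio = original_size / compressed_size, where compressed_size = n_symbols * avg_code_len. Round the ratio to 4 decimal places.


original_size = n_symbols * orig_bits = 3088 * 32 = 98816 bits
compressed_size = n_symbols * avg_code_len = 3088 * 19.39 = 59876.32 bits
ratio = original_size / compressed_size = 98816 / 59876.32 = 1.6503

Compression ratio = 1.6503


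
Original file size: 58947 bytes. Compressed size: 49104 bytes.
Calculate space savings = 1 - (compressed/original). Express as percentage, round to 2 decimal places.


ratio = compressed/original = 49104/58947 = 0.833019
savings = 1 - ratio = 1 - 0.833019 = 0.166981
as a percentage: 0.166981 * 100 = 16.7%

Space savings = 1 - 49104/58947 = 16.7%


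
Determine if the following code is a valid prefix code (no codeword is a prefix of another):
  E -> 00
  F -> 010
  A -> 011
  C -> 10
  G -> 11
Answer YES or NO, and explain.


Checking each pair (does one codeword prefix another?):
  E='00' vs F='010': no prefix
  E='00' vs A='011': no prefix
  E='00' vs C='10': no prefix
  E='00' vs G='11': no prefix
  F='010' vs E='00': no prefix
  F='010' vs A='011': no prefix
  F='010' vs C='10': no prefix
  F='010' vs G='11': no prefix
  A='011' vs E='00': no prefix
  A='011' vs F='010': no prefix
  A='011' vs C='10': no prefix
  A='011' vs G='11': no prefix
  C='10' vs E='00': no prefix
  C='10' vs F='010': no prefix
  C='10' vs A='011': no prefix
  C='10' vs G='11': no prefix
  G='11' vs E='00': no prefix
  G='11' vs F='010': no prefix
  G='11' vs A='011': no prefix
  G='11' vs C='10': no prefix
No violation found over all pairs.

YES -- this is a valid prefix code. No codeword is a prefix of any other codeword.


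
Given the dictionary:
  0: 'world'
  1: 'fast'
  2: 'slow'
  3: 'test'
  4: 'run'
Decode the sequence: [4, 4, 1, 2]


Look up each index in the dictionary:
  4 -> 'run'
  4 -> 'run'
  1 -> 'fast'
  2 -> 'slow'

Decoded: "run run fast slow"


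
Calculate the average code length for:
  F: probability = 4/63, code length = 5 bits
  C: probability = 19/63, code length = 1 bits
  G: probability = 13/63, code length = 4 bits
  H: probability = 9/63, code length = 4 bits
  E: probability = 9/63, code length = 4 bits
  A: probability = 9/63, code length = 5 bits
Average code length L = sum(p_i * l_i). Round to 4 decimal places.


Weighted contributions p_i * l_i:
  F: (4/63) * 5 = 20/63
  C: (19/63) * 1 = 19/63
  G: (13/63) * 4 = 52/63
  H: (9/63) * 4 = 36/63
  E: (9/63) * 4 = 36/63
  A: (9/63) * 5 = 45/63
Sum = (20 + 19 + 52 + 36 + 36 + 45)/63 = 208/63

L = 208/63 = 3.3016 bits/symbol


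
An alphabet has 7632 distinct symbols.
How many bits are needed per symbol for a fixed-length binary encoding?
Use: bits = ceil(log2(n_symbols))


log2(7632) = 12.8978
Bracket: 2^12 = 4096 < 7632 <= 2^13 = 8192
So ceil(log2(7632)) = 13

bits = ceil(log2(7632)) = ceil(12.8978) = 13 bits


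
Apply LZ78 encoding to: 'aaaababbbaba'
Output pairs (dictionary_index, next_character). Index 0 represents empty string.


LZ78 encoding steps:
Dictionary: {0: ''}
Step 1: w='' (idx 0), next='a' -> output (0, 'a'), add 'a' as idx 1
Step 2: w='a' (idx 1), next='a' -> output (1, 'a'), add 'aa' as idx 2
Step 3: w='a' (idx 1), next='b' -> output (1, 'b'), add 'ab' as idx 3
Step 4: w='ab' (idx 3), next='b' -> output (3, 'b'), add 'abb' as idx 4
Step 5: w='' (idx 0), next='b' -> output (0, 'b'), add 'b' as idx 5
Step 6: w='ab' (idx 3), next='a' -> output (3, 'a'), add 'aba' as idx 6


Encoded: [(0, 'a'), (1, 'a'), (1, 'b'), (3, 'b'), (0, 'b'), (3, 'a')]


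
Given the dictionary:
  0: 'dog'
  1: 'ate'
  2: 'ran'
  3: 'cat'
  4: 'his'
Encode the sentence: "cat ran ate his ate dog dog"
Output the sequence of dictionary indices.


Look up each word in the dictionary:
  'cat' -> 3
  'ran' -> 2
  'ate' -> 1
  'his' -> 4
  'ate' -> 1
  'dog' -> 0
  'dog' -> 0

Encoded: [3, 2, 1, 4, 1, 0, 0]


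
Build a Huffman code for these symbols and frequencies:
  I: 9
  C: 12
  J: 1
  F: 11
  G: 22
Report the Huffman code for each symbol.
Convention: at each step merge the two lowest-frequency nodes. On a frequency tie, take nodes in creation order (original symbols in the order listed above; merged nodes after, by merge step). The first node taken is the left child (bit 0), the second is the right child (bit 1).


Huffman tree construction:
Step 1: Merge J(1) + I(9) = 10
Step 2: Merge (J+I)(10) + F(11) = 21
Step 3: Merge C(12) + ((J+I)+F)(21) = 33
Step 4: Merge G(22) + (C+((J+I)+F))(33) = 55
Read each symbol's code off the tree from the root (left child = 0, right child = 1).

Codes:
  I: 1101 (length 4)
  C: 10 (length 2)
  J: 1100 (length 4)
  F: 111 (length 3)
  G: 0 (length 1)
Average code length: 119/55 = 2.1636 bits/symbol


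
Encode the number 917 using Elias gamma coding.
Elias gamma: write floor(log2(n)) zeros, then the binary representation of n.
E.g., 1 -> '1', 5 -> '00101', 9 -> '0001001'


num_bits = floor(log2(917)) + 1 = 10
leading_zeros = num_bits - 1 = 9
binary(917) = 1110010101

Elias gamma(917) = '000000000' + '1110010101' = 0000000001110010101 (19 bits)


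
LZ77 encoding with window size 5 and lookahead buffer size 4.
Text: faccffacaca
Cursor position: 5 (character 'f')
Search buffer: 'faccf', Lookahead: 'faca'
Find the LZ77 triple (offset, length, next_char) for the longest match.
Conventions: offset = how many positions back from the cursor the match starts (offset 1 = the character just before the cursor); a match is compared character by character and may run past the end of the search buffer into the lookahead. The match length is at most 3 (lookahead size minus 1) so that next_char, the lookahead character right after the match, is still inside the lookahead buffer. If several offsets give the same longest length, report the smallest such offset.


Try each offset into the search buffer:
  offset=1 (pos 4, char 'f'): match length 1
  offset=2 (pos 3, char 'c'): match length 0
  offset=3 (pos 2, char 'c'): match length 0
  offset=4 (pos 1, char 'a'): match length 0
  offset=5 (pos 0, char 'f'): match length 3
Longest match has length 3 at offset 5.
next_char = character at position 5 + 3 = 8 -> 'a'

Best match: offset=5, length=3 (matching 'fac' starting at position 0)
LZ77 triple: (5, 3, 'a')


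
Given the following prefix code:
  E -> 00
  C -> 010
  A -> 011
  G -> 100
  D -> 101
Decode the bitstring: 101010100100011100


Decoding step by step:
Bits 101 -> D
Bits 010 -> C
Bits 100 -> G
Bits 100 -> G
Bits 011 -> A
Bits 100 -> G


Decoded message: DCGGAG


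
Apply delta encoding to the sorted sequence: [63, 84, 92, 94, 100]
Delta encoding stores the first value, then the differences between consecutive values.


First value: 63
Deltas:
  84 - 63 = 21
  92 - 84 = 8
  94 - 92 = 2
  100 - 94 = 6


Delta encoded: [63, 21, 8, 2, 6]


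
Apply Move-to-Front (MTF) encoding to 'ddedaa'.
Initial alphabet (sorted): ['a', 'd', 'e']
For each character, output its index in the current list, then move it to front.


MTF encoding:
'd': index 1 in ['a', 'd', 'e'] -> ['d', 'a', 'e']
'd': index 0 in ['d', 'a', 'e'] -> ['d', 'a', 'e']
'e': index 2 in ['d', 'a', 'e'] -> ['e', 'd', 'a']
'd': index 1 in ['e', 'd', 'a'] -> ['d', 'e', 'a']
'a': index 2 in ['d', 'e', 'a'] -> ['a', 'd', 'e']
'a': index 0 in ['a', 'd', 'e'] -> ['a', 'd', 'e']


Output: [1, 0, 2, 1, 2, 0]


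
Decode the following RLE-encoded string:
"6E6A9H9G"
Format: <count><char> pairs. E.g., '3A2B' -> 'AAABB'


Expanding each <count><char> pair:
  6E -> 'EEEEEE'
  6A -> 'AAAAAA'
  9H -> 'HHHHHHHHH'
  9G -> 'GGGGGGGGG'

Decoded = EEEEEEAAAAAAHHHHHHHHHGGGGGGGGG


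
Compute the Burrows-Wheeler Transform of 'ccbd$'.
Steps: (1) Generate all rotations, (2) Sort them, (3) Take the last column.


Rotations (sorted):
  0: $ccbd -> last char: d
  1: bd$cc -> last char: c
  2: cbd$c -> last char: c
  3: ccbd$ -> last char: $
  4: d$ccb -> last char: b


BWT = dcc$b


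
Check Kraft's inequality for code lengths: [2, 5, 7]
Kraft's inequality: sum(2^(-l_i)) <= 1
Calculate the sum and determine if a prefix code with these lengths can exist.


Sum = 2^(-2) + 2^(-5) + 2^(-7)
    = 0.25 + 0.03125 + 0.0078125
    = 37/128 = 0.2890625
Since 0.2890625 <= 1, Kraft's inequality IS satisfied.
A prefix code with these lengths CAN exist.

Kraft sum = 0.2890625. Satisfied.


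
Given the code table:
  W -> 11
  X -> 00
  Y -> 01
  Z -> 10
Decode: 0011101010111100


Decoding:
00 -> X
11 -> W
10 -> Z
10 -> Z
10 -> Z
11 -> W
11 -> W
00 -> X


Result: XWZZZWWX


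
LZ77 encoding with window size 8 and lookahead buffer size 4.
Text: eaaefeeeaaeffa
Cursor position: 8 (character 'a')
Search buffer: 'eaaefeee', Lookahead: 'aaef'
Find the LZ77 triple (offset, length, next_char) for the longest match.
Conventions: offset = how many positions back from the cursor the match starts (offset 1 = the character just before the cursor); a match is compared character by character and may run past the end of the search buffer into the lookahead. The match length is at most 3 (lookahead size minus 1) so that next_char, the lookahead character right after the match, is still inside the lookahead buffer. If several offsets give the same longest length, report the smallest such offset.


Try each offset into the search buffer:
  offset=1 (pos 7, char 'e'): match length 0
  offset=2 (pos 6, char 'e'): match length 0
  offset=3 (pos 5, char 'e'): match length 0
  offset=4 (pos 4, char 'f'): match length 0
  offset=5 (pos 3, char 'e'): match length 0
  offset=6 (pos 2, char 'a'): match length 1
  offset=7 (pos 1, char 'a'): match length 3
  offset=8 (pos 0, char 'e'): match length 0
Longest match has length 3 at offset 7.
next_char = character at position 8 + 3 = 11 -> 'f'

Best match: offset=7, length=3 (matching 'aae' starting at position 1)
LZ77 triple: (7, 3, 'f')


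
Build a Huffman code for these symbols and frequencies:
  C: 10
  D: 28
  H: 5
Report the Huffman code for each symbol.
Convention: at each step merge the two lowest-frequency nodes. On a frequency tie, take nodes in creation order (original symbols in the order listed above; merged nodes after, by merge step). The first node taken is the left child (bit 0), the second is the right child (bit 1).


Huffman tree construction:
Step 1: Merge H(5) + C(10) = 15
Step 2: Merge (H+C)(15) + D(28) = 43
Read each symbol's code off the tree from the root (left child = 0, right child = 1).

Codes:
  C: 01 (length 2)
  D: 1 (length 1)
  H: 00 (length 2)
Average code length: 58/43 = 1.3488 bits/symbol
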